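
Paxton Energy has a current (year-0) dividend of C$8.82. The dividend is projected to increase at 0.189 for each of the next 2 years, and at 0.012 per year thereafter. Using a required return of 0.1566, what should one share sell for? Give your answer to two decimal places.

C$83.62

Two-stage DDM. Project D₁…D_2 at 0.189, terminal growth 0.012, discount at r = 0.1566.
D_1 = 10.4870
D_2 = 12.4690
Terminal value at t=2: TV = D_3/(r−g) = 12.6186/(0.1566−0.012) = 87.2659
P₀ = 10.4870/(1+0.1566)^1 + 12.4690/(1+0.1566)^2 + 87.2659/(1+0.1566)^2 = 83.6228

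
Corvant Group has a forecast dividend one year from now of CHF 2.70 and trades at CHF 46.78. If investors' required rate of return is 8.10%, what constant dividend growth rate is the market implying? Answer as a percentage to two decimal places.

From P₀ = D₁/(r − g), the implied growth is g = r − D₁/P₀.
g = 0.081 − 2.70/46.78 = 0.081 − 0.05772 = 0.02328

2.33%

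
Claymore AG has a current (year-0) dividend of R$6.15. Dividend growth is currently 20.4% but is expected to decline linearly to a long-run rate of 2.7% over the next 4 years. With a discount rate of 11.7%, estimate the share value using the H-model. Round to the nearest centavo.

R$94.37

H-model: P₀ = D₀[(1+g_L) + H(g_S−g_L)]/(r−g_L), with H = 4/2 = 2.
P₀ = 6.15 × [(1+0.027) + 2×(0.204−0.027)] / (0.117−0.027)
   = 6.15 × 1.3810 / 0.09 = 94.3683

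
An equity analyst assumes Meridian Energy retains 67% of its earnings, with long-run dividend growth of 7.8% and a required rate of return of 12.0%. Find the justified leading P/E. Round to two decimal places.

7.86

Payout ratio b = 1 − 0.67 = 0.33.
Justified leading P/E = b/(r−g) = 0.33/(0.12−0.078) = 7.8571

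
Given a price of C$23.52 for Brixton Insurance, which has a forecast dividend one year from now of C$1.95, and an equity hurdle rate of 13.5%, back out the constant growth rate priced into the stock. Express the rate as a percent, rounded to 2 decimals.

5.21%

From P₀ = D₁/(r − g), the implied growth is g = r − D₁/P₀.
g = 0.135 − 1.95/23.52 = 0.135 − 0.08291 = 0.05209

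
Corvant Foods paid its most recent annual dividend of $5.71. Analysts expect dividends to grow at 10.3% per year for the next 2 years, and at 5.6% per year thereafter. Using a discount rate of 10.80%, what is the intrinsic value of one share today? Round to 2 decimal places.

$126.26

Two-stage DDM. Project D₁…D_2 at 0.103, terminal growth 0.056, discount at r = 0.108.
D_1 = 6.2981
D_2 = 6.9468
Terminal value at t=2: TV = D_3/(r−g) = 7.3359/(0.108−0.056) = 141.0742
P₀ = 6.2981/(1+0.108)^1 + 6.9468/(1+0.108)^2 + 141.0742/(1+0.108)^2 = 126.2556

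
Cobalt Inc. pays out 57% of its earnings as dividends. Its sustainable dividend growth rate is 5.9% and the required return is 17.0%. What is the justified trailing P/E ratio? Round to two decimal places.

5.44

Justified trailing P/E = b(1+g)/(r−g) = 0.57×(1+0.059)/(0.17−0.059) = 5.4381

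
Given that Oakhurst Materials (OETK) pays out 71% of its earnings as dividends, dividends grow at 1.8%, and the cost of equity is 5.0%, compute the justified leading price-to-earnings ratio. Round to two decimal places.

22.19

Justified leading P/E = b/(r−g) = 0.71/(0.05−0.018) = 22.1875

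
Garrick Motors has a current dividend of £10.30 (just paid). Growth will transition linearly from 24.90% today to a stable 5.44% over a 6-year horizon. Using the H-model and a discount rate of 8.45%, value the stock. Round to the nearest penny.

H-model: P₀ = D₀[(1+g_L) + H(g_S−g_L)]/(r−g_L), with H = 6/2 = 3.
P₀ = 10.30 × [(1+0.0544) + 3×(0.249−0.0544)] / (0.0845−0.0544)
   = 10.30 × 1.6382 / 0.0301 = 560.5801

£560.58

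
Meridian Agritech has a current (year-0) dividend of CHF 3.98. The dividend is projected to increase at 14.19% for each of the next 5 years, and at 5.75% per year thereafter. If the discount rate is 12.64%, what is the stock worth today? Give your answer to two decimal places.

CHF 86.14

Two-stage DDM. Project D₁…D_5 at 0.1419, terminal growth 0.0575, discount at r = 0.1264.
D_1 = 4.5448
D_2 = 5.1897
D_3 = 5.9261
D_4 = 6.7670
D_5 = 7.7272
Terminal value at t=5: TV = D_6/(r−g) = 8.1715/(0.1264−0.0575) = 118.6000
P₀ = 4.5448/(1+0.1264)^1 + 5.1897/(1+0.1264)^2 + 5.9261/(1+0.1264)^3 + 6.7670/(1+0.1264)^4 + 7.7272/(1+0.1264)^5 + 118.6000/(1+0.1264)^5 = 86.1433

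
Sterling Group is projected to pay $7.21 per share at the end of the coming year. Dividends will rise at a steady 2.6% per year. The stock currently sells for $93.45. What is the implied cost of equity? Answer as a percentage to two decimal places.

10.32%

Rearranging the constant-growth DDM: r = D₁/P₀ + g.
r = 7.2100 / 93.45 + 0.026 = 0.07715 + 0.026 = 0.10315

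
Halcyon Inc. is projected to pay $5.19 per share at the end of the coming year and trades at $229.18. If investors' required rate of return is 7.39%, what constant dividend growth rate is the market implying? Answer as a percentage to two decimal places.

5.13%

From P₀ = D₁/(r − g), the implied growth is g = r − D₁/P₀.
g = 0.0739 − 5.19/229.18 = 0.0739 − 0.02265 = 0.05125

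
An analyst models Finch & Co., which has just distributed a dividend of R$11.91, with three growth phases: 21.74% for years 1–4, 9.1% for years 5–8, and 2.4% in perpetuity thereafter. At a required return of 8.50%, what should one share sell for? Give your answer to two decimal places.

Three-stage DDM. Project D₁…D_8; terminal Gordon value at t=8 with g = 0.024; discount at r = 0.085.
D_1 = 14.4992
D_2 = 17.6514
D_3 = 21.4888
D_4 = 26.1604
D_5 = 28.5410
D_6 = 31.1383
D_7 = 33.9719
D_8 = 37.0633
TV_8 = 37.9528/(0.085−0.024) = 622.1772
P₀ = Σ Dₜ/(1+r)ᵗ + TV_8/(1+r)^8 = 464.5629

R$464.56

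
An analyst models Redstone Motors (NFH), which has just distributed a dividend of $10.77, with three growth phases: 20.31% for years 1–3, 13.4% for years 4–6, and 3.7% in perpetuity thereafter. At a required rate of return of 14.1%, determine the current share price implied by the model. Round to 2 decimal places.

$196.96

Three-stage DDM. Project D₁…D_6; terminal Gordon value at t=6 with g = 0.037; discount at r = 0.141.
D_1 = 12.9574
D_2 = 15.5890
D_3 = 18.7552
D_4 = 21.2684
D_5 = 24.1183
D_6 = 27.3502
TV_6 = 28.3621/(0.141−0.037) = 272.7128
P₀ = Σ Dₜ/(1+r)ᵗ + TV_6/(1+r)^6 = 196.9637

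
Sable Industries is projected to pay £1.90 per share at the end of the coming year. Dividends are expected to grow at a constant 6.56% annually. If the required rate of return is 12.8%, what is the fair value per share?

£30.45

Gordon growth model: P₀ = D₁/(r − g), with D₁ = 1.90 given directly.
P₀ = 1.9000 / (0.128 − 0.0656) = 1.9000 / 0.0624 = 30.4487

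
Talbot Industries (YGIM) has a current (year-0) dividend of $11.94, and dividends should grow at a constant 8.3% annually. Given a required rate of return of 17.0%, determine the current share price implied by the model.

Gordon growth model: P₀ = D₁/(r − g). D₁ = 11.94 × (1 + 0.083) = 12.9310.
P₀ = 12.9310 / (0.17 − 0.083) = 12.9310 / 0.087 = 148.6324

$148.63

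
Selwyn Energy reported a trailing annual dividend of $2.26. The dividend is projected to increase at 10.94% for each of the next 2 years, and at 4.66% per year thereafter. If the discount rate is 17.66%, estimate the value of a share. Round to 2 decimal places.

Two-stage DDM. Project D₁…D_2 at 0.1094, terminal growth 0.0466, discount at r = 0.1766.
D_1 = 2.5072
D_2 = 2.7815
Terminal value at t=2: TV = D_3/(r−g) = 2.9112/(0.1766−0.0466) = 22.3935
P₀ = 2.5072/(1+0.1766)^1 + 2.7815/(1+0.1766)^2 + 22.3935/(1+0.1766)^2 = 20.3159

$20.32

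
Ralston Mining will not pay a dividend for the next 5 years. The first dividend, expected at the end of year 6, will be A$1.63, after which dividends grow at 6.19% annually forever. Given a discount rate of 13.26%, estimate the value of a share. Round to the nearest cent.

Deferred-dividend DDM. At t=5 the remaining stream is a growing perpetuity with first payment D_6 = 1.63.
V_5 = D_6/(r−g) = 1.63/(0.1326−0.0619) = 23.0552
P₀ = V_5/(1+r)^5 = 23.0552/(1+0.1326)^5 = 12.3704

A$12.37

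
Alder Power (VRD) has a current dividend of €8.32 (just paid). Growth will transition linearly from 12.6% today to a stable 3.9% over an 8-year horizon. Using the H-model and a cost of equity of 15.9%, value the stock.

H-model: P₀ = D₀[(1+g_L) + H(g_S−g_L)]/(r−g_L), with H = 8/2 = 4.
P₀ = 8.32 × [(1+0.039) + 4×(0.126−0.039)] / (0.159−0.039)
   = 8.32 × 1.3870 / 0.12 = 96.1653

€96.17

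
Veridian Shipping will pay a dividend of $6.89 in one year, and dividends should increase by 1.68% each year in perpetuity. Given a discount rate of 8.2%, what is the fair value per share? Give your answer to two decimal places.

$105.67

Gordon growth model: P₀ = D₁/(r − g), with D₁ = 6.89 given directly.
P₀ = 6.8900 / (0.082 − 0.0168) = 6.8900 / 0.0652 = 105.6748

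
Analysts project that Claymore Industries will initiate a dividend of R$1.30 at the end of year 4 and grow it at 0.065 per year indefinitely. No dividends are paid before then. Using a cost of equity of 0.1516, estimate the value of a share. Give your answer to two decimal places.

R$9.83

Deferred-dividend DDM. At t=3 the remaining stream is a growing perpetuity with first payment D_4 = 1.30.
V_3 = D_4/(r−g) = 1.30/(0.1516−0.065) = 15.0115
P₀ = V_3/(1+r)^3 = 15.0115/(1+0.1516)^3 = 9.8293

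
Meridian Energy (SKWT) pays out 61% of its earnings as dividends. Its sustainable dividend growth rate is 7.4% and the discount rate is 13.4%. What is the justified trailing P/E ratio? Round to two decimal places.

Justified trailing P/E = b(1+g)/(r−g) = 0.61×(1+0.074)/(0.134−0.074) = 10.9190

10.92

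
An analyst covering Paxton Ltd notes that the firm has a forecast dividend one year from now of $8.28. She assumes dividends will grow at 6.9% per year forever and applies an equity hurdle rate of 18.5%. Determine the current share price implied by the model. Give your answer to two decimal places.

$71.38

Gordon growth model: P₀ = D₁/(r − g), with D₁ = 8.28 given directly.
P₀ = 8.2800 / (0.185 − 0.069) = 8.2800 / 0.116 = 71.3793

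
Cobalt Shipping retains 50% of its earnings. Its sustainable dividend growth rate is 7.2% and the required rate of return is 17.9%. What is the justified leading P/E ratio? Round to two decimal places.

4.67

Payout ratio b = 1 − 0.50 = 0.50.
Justified leading P/E = b/(r−g) = 0.50/(0.179−0.072) = 4.6729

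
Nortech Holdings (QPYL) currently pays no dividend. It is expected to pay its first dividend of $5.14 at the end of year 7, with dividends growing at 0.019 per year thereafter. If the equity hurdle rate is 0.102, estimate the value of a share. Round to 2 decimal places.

$34.58

Deferred-dividend DDM. At t=6 the remaining stream is a growing perpetuity with first payment D_7 = 5.14.
V_6 = D_7/(r−g) = 5.14/(0.102−0.019) = 61.9277
P₀ = V_6/(1+r)^6 = 61.9277/(1+0.102)^6 = 34.5776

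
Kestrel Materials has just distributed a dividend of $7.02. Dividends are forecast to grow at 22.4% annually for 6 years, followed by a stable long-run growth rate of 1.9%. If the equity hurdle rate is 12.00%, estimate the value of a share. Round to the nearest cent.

$178.80

Two-stage DDM. Project D₁…D_6 at 0.224, terminal growth 0.019, discount at r = 0.12.
D_1 = 8.5925
D_2 = 10.5172
D_3 = 12.8730
D_4 = 15.7566
D_5 = 19.2861
D_6 = 23.6062
Terminal value at t=6: TV = D_7/(r−g) = 24.0547/(0.12−0.019) = 238.1653
P₀ = 8.5925/(1+0.12)^1 + 10.5172/(1+0.12)^2 + 12.8730/(1+0.12)^3 + 15.7566/(1+0.12)^4 + 19.2861/(1+0.12)^5 + 23.6062/(1+0.12)^6 + 238.1653/(1+0.12)^6 = 178.7975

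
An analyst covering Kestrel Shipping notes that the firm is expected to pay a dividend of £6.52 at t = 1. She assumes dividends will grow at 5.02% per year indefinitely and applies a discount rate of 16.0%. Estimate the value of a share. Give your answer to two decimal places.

£59.38

Gordon growth model: P₀ = D₁/(r − g), with D₁ = 6.52 given directly.
P₀ = 6.5200 / (0.16 − 0.0502) = 6.5200 / 0.1098 = 59.3807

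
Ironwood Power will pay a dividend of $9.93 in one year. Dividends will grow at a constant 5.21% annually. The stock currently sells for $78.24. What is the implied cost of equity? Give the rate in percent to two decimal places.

Rearranging the constant-growth DDM: r = D₁/P₀ + g.
r = 9.9300 / 78.24 + 0.0521 = 0.12692 + 0.0521 = 0.17902

17.90%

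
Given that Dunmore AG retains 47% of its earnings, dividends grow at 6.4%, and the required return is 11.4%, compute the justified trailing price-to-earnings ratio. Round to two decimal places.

11.28

Payout ratio b = 1 − 0.47 = 0.53.
Justified trailing P/E = b(1+g)/(r−g) = 0.53×(1+0.064)/(0.114−0.064) = 11.2784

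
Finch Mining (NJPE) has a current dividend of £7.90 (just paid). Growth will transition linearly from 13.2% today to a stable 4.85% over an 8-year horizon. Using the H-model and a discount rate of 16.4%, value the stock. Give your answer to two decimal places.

£94.56

H-model: P₀ = D₀[(1+g_L) + H(g_S−g_L)]/(r−g_L), with H = 8/2 = 4.
P₀ = 7.90 × [(1+0.0485) + 4×(0.132−0.0485)] / (0.164−0.0485)
   = 7.90 × 1.3825 / 0.1155 = 94.5606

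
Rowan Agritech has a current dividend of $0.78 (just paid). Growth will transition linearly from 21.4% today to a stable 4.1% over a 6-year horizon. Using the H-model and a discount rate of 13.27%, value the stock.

$13.27

H-model: P₀ = D₀[(1+g_L) + H(g_S−g_L)]/(r−g_L), with H = 6/2 = 3.
P₀ = 0.78 × [(1+0.041) + 3×(0.214−0.041)] / (0.1327−0.041)
   = 0.78 × 1.5600 / 0.0917 = 13.2694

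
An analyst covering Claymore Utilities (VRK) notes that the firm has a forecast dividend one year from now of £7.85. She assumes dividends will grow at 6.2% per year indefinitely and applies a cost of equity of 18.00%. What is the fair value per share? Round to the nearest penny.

£66.53

Gordon growth model: P₀ = D₁/(r − g), with D₁ = 7.85 given directly.
P₀ = 7.8500 / (0.18 − 0.062) = 7.8500 / 0.118 = 66.5254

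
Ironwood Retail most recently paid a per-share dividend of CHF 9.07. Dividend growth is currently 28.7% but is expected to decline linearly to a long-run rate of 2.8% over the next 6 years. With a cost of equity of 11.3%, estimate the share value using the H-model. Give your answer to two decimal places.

H-model: P₀ = D₀[(1+g_L) + H(g_S−g_L)]/(r−g_L), with H = 6/2 = 3.
P₀ = 9.07 × [(1+0.028) + 3×(0.287−0.028)] / (0.113−0.028)
   = 9.07 × 1.8050 / 0.085 = 192.6041

CHF 192.60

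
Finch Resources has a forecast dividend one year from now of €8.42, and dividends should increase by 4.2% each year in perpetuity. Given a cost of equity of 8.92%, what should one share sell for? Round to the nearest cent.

Gordon growth model: P₀ = D₁/(r − g), with D₁ = 8.42 given directly.
P₀ = 8.4200 / (0.0892 − 0.042) = 8.4200 / 0.0472 = 178.3898

€178.39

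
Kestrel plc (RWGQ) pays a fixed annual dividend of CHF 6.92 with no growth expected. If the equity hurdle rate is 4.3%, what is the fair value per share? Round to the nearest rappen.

Zero-growth DDM (perpetuity): P₀ = D/r = 6.92 / 0.043 = 160.9302

CHF 160.93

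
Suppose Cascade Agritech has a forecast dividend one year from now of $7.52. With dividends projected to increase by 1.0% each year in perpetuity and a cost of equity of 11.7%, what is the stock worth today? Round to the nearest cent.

Gordon growth model: P₀ = D₁/(r − g), with D₁ = 7.52 given directly.
P₀ = 7.5200 / (0.117 − 0.01) = 7.5200 / 0.107 = 70.2804

$70.28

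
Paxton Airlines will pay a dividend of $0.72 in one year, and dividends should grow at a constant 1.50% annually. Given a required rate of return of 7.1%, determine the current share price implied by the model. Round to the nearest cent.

$12.86

Gordon growth model: P₀ = D₁/(r − g), with D₁ = 0.72 given directly.
P₀ = 0.7200 / (0.071 − 0.015) = 0.7200 / 0.056 = 12.8571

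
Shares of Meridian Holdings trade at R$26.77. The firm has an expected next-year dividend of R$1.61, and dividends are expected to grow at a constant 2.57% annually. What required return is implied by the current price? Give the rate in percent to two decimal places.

Rearranging the constant-growth DDM: r = D₁/P₀ + g.
r = 1.6100 / 26.77 + 0.0257 = 0.06014 + 0.0257 = 0.08584

8.58%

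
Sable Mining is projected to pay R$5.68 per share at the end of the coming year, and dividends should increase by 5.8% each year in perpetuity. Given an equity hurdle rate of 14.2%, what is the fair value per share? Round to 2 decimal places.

Gordon growth model: P₀ = D₁/(r − g), with D₁ = 5.68 given directly.
P₀ = 5.6800 / (0.142 − 0.058) = 5.6800 / 0.084 = 67.6190

R$67.62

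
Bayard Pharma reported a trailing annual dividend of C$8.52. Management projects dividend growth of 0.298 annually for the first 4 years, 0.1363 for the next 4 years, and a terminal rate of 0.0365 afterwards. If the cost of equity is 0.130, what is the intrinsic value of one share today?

Three-stage DDM. Project D₁…D_8; terminal Gordon value at t=8 with g = 0.0365; discount at r = 0.13.
D_1 = 11.0590
D_2 = 14.3545
D_3 = 18.6322
D_4 = 24.1846
D_5 = 27.4809
D_6 = 31.2266
D_7 = 35.4828
D_8 = 40.3191
TV_8 = 41.7907/(0.13−0.0365) = 446.9594
P₀ = Σ Dₜ/(1+r)ᵗ + TV_8/(1+r)^8 = 277.0655

C$277.07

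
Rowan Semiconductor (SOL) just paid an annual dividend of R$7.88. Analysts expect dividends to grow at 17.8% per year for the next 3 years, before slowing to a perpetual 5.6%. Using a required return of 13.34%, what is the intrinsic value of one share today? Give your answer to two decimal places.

R$146.26

Two-stage DDM. Project D₁…D_3 at 0.178, terminal growth 0.056, discount at r = 0.1334.
D_1 = 9.2826
D_2 = 10.9349
D_3 = 12.8814
Terminal value at t=3: TV = D_4/(r−g) = 13.6027/(0.1334−0.056) = 175.7458
P₀ = 9.2826/(1+0.1334)^1 + 10.9349/(1+0.1334)^2 + 12.8814/(1+0.1334)^3 + 175.7458/(1+0.1334)^3 = 146.2576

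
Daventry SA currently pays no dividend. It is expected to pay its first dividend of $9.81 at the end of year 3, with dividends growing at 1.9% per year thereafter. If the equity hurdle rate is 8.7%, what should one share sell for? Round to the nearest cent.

$122.10

Deferred-dividend DDM. At t=2 the remaining stream is a growing perpetuity with first payment D_3 = 9.81.
V_2 = D_3/(r−g) = 9.81/(0.087−0.019) = 144.2647
P₀ = V_2/(1+r)^2 = 144.2647/(1+0.087)^2 = 122.0959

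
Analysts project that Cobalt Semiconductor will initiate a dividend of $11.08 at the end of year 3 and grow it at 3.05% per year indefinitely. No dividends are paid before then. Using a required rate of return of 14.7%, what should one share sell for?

Deferred-dividend DDM. At t=2 the remaining stream is a growing perpetuity with first payment D_3 = 11.08.
V_2 = D_3/(r−g) = 11.08/(0.147−0.0305) = 95.1073
P₀ = V_2/(1+r)^2 = 95.1073/(1+0.147)^2 = 72.2915

$72.29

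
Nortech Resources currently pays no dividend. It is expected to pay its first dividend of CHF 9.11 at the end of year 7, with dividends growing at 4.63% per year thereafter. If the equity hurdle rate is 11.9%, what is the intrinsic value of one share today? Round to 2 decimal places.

Deferred-dividend DDM. At t=6 the remaining stream is a growing perpetuity with first payment D_7 = 9.11.
V_6 = D_7/(r−g) = 9.11/(0.119−0.0463) = 125.3095
P₀ = V_6/(1+r)^6 = 125.3095/(1+0.119)^6 = 63.8269

CHF 63.83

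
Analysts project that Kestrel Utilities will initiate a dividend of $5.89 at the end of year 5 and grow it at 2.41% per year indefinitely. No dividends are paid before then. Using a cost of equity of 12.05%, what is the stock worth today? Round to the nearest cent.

$38.76

Deferred-dividend DDM. At t=4 the remaining stream is a growing perpetuity with first payment D_5 = 5.89.
V_4 = D_5/(r−g) = 5.89/(0.1205−0.0241) = 61.0996
P₀ = V_4/(1+r)^4 = 61.0996/(1+0.1205)^4 = 38.7606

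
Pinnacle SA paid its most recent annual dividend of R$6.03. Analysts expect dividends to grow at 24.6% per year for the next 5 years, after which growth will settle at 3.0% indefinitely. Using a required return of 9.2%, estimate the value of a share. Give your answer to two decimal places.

R$239.32

Two-stage DDM. Project D₁…D_5 at 0.246, terminal growth 0.03, discount at r = 0.092.
D_1 = 7.5134
D_2 = 9.3617
D_3 = 11.6646
D_4 = 14.5341
D_5 = 18.1095
Terminal value at t=5: TV = D_6/(r−g) = 18.6528/(0.092−0.03) = 300.8521
P₀ = 7.5134/(1+0.092)^1 + 9.3617/(1+0.092)^2 + 11.6646/(1+0.092)^3 + 14.5341/(1+0.092)^4 + 18.1095/(1+0.092)^5 + 300.8521/(1+0.092)^5 = 239.3218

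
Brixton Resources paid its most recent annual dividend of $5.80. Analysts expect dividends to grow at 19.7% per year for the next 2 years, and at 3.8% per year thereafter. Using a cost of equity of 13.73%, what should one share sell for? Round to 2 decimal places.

$79.69

Two-stage DDM. Project D₁…D_2 at 0.197, terminal growth 0.038, discount at r = 0.1373.
D_1 = 6.9426
D_2 = 8.3103
Terminal value at t=2: TV = D_3/(r−g) = 8.6261/(0.1373−0.038) = 86.8689
P₀ = 6.9426/(1+0.1373)^1 + 8.3103/(1+0.1373)^2 + 86.8689/(1+0.1373)^2 = 79.6899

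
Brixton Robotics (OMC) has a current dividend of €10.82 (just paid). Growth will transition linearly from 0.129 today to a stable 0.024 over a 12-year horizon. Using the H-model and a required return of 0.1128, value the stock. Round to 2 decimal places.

€201.53

H-model: P₀ = D₀[(1+g_L) + H(g_S−g_L)]/(r−g_L), with H = 12/2 = 6.
P₀ = 10.82 × [(1+0.024) + 6×(0.129−0.024)] / (0.1128−0.024)
   = 10.82 × 1.6540 / 0.0888 = 201.5347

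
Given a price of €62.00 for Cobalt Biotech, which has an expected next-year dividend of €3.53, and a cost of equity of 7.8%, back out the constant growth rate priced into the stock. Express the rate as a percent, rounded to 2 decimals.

From P₀ = D₁/(r − g), the implied growth is g = r − D₁/P₀.
g = 0.078 − 3.53/62.00 = 0.078 − 0.05694 = 0.02106

2.11%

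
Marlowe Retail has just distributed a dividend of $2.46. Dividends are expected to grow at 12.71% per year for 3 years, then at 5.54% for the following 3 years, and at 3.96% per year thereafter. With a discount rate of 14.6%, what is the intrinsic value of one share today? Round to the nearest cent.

Three-stage DDM. Project D₁…D_6; terminal Gordon value at t=6 with g = 0.0396; discount at r = 0.146.
D_1 = 2.7727
D_2 = 3.1251
D_3 = 3.5223
D_4 = 3.7174
D_5 = 3.9233
D_6 = 4.1407
TV_6 = 4.3047/(0.146−0.0396) = 40.4574
P₀ = Σ Dₜ/(1+r)ᵗ + TV_6/(1+r)^6 = 30.9677

$30.97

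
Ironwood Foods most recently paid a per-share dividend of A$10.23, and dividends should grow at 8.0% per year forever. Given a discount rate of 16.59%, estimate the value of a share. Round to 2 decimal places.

A$128.62

Gordon growth model: P₀ = D₁/(r − g). D₁ = 10.23 × (1 + 0.08) = 11.0484.
P₀ = 11.0484 / (0.1659 − 0.08) = 11.0484 / 0.0859 = 128.6193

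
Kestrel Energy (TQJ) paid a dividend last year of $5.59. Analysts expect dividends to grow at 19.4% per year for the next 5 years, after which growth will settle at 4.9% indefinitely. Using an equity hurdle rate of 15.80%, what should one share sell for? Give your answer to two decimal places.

$93.36

Two-stage DDM. Project D₁…D_5 at 0.194, terminal growth 0.049, discount at r = 0.158.
D_1 = 6.6745
D_2 = 7.9693
D_3 = 9.5154
D_4 = 11.3613
D_5 = 13.5654
Terminal value at t=5: TV = D_6/(r−g) = 14.2301/(0.158−0.049) = 130.5517
P₀ = 6.6745/(1+0.158)^1 + 7.9693/(1+0.158)^2 + 9.5154/(1+0.158)^3 + 11.3613/(1+0.158)^4 + 13.5654/(1+0.158)^5 + 130.5517/(1+0.158)^5 = 93.3633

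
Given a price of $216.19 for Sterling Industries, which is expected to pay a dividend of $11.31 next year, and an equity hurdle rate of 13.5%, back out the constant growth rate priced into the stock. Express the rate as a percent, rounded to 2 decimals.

8.27%

From P₀ = D₁/(r − g), the implied growth is g = r − D₁/P₀.
g = 0.135 − 11.31/216.19 = 0.135 − 0.05232 = 0.08268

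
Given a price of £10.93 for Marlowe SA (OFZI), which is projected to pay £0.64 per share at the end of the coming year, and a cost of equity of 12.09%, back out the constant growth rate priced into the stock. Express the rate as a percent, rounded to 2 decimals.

6.23%

From P₀ = D₁/(r − g), the implied growth is g = r − D₁/P₀.
g = 0.1209 − 0.64/10.93 = 0.1209 − 0.05855 = 0.06235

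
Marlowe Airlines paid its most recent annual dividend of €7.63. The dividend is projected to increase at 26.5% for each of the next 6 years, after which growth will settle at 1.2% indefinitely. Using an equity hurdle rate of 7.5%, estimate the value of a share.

€409.51

Two-stage DDM. Project D₁…D_6 at 0.265, terminal growth 0.012, discount at r = 0.075.
D_1 = 9.6520
D_2 = 12.2097
D_3 = 15.4453
D_4 = 19.5383
D_5 = 24.7159
D_6 = 31.2657
Terminal value at t=6: TV = D_7/(r−g) = 31.6409/(0.075−0.012) = 502.2358
P₀ = 9.6520/(1+0.075)^1 + 12.2097/(1+0.075)^2 + 15.4453/(1+0.075)^3 + 19.5383/(1+0.075)^4 + 24.7159/(1+0.075)^5 + 31.2657/(1+0.075)^6 + 502.2358/(1+0.075)^6 = 409.5117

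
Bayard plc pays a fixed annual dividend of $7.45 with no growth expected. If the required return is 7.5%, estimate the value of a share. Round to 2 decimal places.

$99.33

Zero-growth DDM (perpetuity): P₀ = D/r = 7.45 / 0.075 = 99.3333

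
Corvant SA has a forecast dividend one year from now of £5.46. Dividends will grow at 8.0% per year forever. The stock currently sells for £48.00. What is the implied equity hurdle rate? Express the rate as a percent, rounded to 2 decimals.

Rearranging the constant-growth DDM: r = D₁/P₀ + g.
r = 5.4600 / 48.00 + 0.08 = 0.11375 + 0.08 = 0.19375

19.38%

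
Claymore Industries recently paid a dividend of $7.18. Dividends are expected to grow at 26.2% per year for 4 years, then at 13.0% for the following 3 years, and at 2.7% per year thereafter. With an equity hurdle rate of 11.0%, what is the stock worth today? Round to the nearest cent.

$233.91

Three-stage DDM. Project D₁…D_7; terminal Gordon value at t=7 with g = 0.027; discount at r = 0.11.
D_1 = 9.0612
D_2 = 11.4352
D_3 = 14.4312
D_4 = 18.2122
D_5 = 20.5798
D_6 = 23.2551
D_7 = 26.2783
TV_7 = 26.9878/(0.11−0.027) = 325.1543
P₀ = Σ Dₜ/(1+r)ᵗ + TV_7/(1+r)^7 = 233.9099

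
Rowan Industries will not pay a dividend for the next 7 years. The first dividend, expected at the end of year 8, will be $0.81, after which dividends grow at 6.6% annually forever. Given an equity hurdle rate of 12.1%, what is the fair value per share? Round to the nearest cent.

Deferred-dividend DDM. At t=7 the remaining stream is a growing perpetuity with first payment D_8 = 0.81.
V_7 = D_8/(r−g) = 0.81/(0.121−0.066) = 14.7273
P₀ = V_7/(1+r)^7 = 14.7273/(1+0.121)^7 = 6.6204

$6.62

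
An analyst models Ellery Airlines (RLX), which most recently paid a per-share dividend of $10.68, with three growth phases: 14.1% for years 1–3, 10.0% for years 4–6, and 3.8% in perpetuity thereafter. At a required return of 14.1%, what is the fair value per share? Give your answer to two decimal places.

$158.27

Three-stage DDM. Project D₁…D_6; terminal Gordon value at t=6 with g = 0.038; discount at r = 0.141.
D_1 = 12.1859
D_2 = 13.9041
D_3 = 15.8646
D_4 = 17.4510
D_5 = 19.1961
D_6 = 21.1157
TV_6 = 21.9181/(0.141−0.038) = 212.7974
P₀ = Σ Dₜ/(1+r)ᵗ + TV_6/(1+r)^6 = 158.2710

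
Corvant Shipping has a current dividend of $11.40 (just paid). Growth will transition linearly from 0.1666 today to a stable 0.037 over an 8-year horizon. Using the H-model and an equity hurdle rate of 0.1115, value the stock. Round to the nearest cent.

H-model: P₀ = D₀[(1+g_L) + H(g_S−g_L)]/(r−g_L), with H = 8/2 = 4.
P₀ = 11.40 × [(1+0.037) + 4×(0.1666−0.037)] / (0.1115−0.037)
   = 11.40 × 1.5554 / 0.0745 = 238.0075

$238.01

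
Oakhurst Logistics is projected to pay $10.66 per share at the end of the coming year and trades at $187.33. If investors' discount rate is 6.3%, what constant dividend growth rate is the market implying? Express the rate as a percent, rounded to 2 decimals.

From P₀ = D₁/(r − g), the implied growth is g = r − D₁/P₀.
g = 0.063 − 10.66/187.33 = 0.063 − 0.05690 = 0.00610

0.61%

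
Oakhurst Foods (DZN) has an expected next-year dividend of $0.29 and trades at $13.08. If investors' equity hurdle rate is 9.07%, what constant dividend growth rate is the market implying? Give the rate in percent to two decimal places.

From P₀ = D₁/(r − g), the implied growth is g = r − D₁/P₀.
g = 0.0907 − 0.29/13.08 = 0.0907 − 0.02217 = 0.06853

6.85%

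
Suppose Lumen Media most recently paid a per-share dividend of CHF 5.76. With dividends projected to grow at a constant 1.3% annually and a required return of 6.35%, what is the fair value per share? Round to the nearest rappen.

CHF 115.54

Gordon growth model: P₀ = D₁/(r − g). D₁ = 5.76 × (1 + 0.013) = 5.8349.
P₀ = 5.8349 / (0.0635 − 0.013) = 5.8349 / 0.0505 = 115.5422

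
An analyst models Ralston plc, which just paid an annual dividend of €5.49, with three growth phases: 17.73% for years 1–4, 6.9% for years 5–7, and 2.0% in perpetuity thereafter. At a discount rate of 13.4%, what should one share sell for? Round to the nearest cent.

€88.96

Three-stage DDM. Project D₁…D_7; terminal Gordon value at t=7 with g = 0.02; discount at r = 0.134.
D_1 = 6.4634
D_2 = 7.6093
D_3 = 8.9585
D_4 = 10.5468
D_5 = 11.2745
D_6 = 12.0525
D_7 = 12.8841
TV_7 = 13.1418/(0.134−0.02) = 115.2788
P₀ = Σ Dₜ/(1+r)ᵗ + TV_7/(1+r)^7 = 88.9637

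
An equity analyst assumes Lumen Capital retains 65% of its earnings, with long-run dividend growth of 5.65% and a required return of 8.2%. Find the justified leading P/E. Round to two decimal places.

13.73

Payout ratio b = 1 − 0.65 = 0.35.
Justified leading P/E = b/(r−g) = 0.35/(0.082−0.0565) = 13.7255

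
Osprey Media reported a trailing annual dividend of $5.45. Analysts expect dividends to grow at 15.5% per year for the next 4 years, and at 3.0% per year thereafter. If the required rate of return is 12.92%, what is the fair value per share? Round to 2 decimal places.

Two-stage DDM. Project D₁…D_4 at 0.155, terminal growth 0.03, discount at r = 0.1292.
D_1 = 6.2948
D_2 = 7.2704
D_3 = 8.3974
D_4 = 9.6989
Terminal value at t=4: TV = D_5/(r−g) = 9.9899/(0.1292−0.03) = 100.7048
P₀ = 6.2948/(1+0.1292)^1 + 7.2704/(1+0.1292)^2 + 8.3974/(1+0.1292)^3 + 9.6989/(1+0.1292)^4 + 100.7048/(1+0.1292)^4 = 85.0133

$85.01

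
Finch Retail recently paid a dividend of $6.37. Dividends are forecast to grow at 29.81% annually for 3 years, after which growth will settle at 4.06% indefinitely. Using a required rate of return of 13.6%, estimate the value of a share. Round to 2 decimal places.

$128.77

Two-stage DDM. Project D₁…D_3 at 0.2981, terminal growth 0.0406, discount at r = 0.136.
D_1 = 8.2689
D_2 = 10.7339
D_3 = 13.9336
Terminal value at t=3: TV = D_4/(r−g) = 14.4993/(0.136−0.0406) = 151.9845
P₀ = 8.2689/(1+0.136)^1 + 10.7339/(1+0.136)^2 + 13.9336/(1+0.136)^3 + 151.9845/(1+0.136)^3 = 128.7738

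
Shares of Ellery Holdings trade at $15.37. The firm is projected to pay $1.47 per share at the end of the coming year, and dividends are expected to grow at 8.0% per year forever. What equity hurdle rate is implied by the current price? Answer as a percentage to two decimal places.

Rearranging the constant-growth DDM: r = D₁/P₀ + g.
r = 1.4700 / 15.37 + 0.08 = 0.09564 + 0.08 = 0.17564

17.56%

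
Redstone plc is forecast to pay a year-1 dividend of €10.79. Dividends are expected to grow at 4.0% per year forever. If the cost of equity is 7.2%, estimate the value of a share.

€337.19

Gordon growth model: P₀ = D₁/(r − g), with D₁ = 10.79 given directly.
P₀ = 10.7900 / (0.072 − 0.04) = 10.7900 / 0.032 = 337.1875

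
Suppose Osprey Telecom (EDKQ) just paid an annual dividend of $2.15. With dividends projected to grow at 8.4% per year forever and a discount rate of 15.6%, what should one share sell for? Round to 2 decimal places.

$32.37

Gordon growth model: P₀ = D₁/(r − g). D₁ = 2.15 × (1 + 0.084) = 2.3306.
P₀ = 2.3306 / (0.156 − 0.084) = 2.3306 / 0.072 = 32.3694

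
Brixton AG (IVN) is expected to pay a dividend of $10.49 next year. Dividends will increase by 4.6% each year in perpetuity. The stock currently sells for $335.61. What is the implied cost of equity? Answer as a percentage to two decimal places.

7.73%

Rearranging the constant-growth DDM: r = D₁/P₀ + g.
r = 10.4900 / 335.61 + 0.046 = 0.03126 + 0.046 = 0.07726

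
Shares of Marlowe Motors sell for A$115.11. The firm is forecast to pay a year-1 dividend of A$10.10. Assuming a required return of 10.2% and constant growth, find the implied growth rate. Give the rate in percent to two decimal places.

From P₀ = D₁/(r − g), the implied growth is g = r − D₁/P₀.
g = 0.102 − 10.10/115.11 = 0.102 − 0.08774 = 0.01426

1.43%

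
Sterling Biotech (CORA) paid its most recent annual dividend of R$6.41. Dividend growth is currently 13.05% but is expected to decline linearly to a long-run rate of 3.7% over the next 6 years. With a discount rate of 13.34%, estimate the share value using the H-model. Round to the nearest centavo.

R$87.61

H-model: P₀ = D₀[(1+g_L) + H(g_S−g_L)]/(r−g_L), with H = 6/2 = 3.
P₀ = 6.41 × [(1+0.037) + 3×(0.1305−0.037)] / (0.1334−0.037)
   = 6.41 × 1.3175 / 0.0964 = 87.6055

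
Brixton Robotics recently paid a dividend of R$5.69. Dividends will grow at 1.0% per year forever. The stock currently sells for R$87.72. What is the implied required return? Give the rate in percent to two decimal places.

Rearranging the constant-growth DDM: r = D₁/P₀ + g.
D₁ = 5.69 × (1 + 0.01) = 5.7469.
r = 5.7469 / 87.72 + 0.01 = 0.06551 + 0.01 = 0.07551

7.55%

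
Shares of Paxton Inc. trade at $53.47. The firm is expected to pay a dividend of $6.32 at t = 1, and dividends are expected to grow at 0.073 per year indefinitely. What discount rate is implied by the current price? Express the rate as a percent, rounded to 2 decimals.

Rearranging the constant-growth DDM: r = D₁/P₀ + g.
r = 6.3200 / 53.47 + 0.073 = 0.11820 + 0.073 = 0.19120

19.12%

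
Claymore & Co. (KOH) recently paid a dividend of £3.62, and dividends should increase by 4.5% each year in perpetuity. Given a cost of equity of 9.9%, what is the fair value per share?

£70.05

Gordon growth model: P₀ = D₁/(r − g). D₁ = 3.62 × (1 + 0.045) = 3.7829.
P₀ = 3.7829 / (0.099 − 0.045) = 3.7829 / 0.054 = 70.0537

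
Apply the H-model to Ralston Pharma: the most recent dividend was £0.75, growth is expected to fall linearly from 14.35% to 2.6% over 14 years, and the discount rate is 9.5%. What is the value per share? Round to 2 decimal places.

H-model: P₀ = D₀[(1+g_L) + H(g_S−g_L)]/(r−g_L), with H = 14/2 = 7.
P₀ = 0.75 × [(1+0.026) + 7×(0.1435−0.026)] / (0.095−0.026)
   = 0.75 × 1.8485 / 0.069 = 20.0924

£20.09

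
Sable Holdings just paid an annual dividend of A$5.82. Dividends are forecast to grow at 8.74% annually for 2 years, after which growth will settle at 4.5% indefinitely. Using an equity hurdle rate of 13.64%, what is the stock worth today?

A$71.82

Two-stage DDM. Project D₁…D_2 at 0.0874, terminal growth 0.045, discount at r = 0.1364.
D_1 = 6.3287
D_2 = 6.8818
Terminal value at t=2: TV = D_3/(r−g) = 7.1915/(0.1364−0.045) = 78.6813
P₀ = 6.3287/(1+0.1364)^1 + 6.8818/(1+0.1364)^2 + 78.6813/(1+0.1364)^2 = 71.8249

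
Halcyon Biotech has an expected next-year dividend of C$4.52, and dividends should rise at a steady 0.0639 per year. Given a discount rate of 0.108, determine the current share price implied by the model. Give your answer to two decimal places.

Gordon growth model: P₀ = D₁/(r − g), with D₁ = 4.52 given directly.
P₀ = 4.5200 / (0.108 − 0.0639) = 4.5200 / 0.0441 = 102.4943

C$102.49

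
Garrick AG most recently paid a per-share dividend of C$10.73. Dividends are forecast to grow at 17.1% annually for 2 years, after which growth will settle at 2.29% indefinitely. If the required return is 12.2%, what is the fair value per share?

Two-stage DDM. Project D₁…D_2 at 0.171, terminal growth 0.0229, discount at r = 0.122.
D_1 = 12.5648
D_2 = 14.7134
Terminal value at t=2: TV = D_3/(r−g) = 15.0504/(0.122−0.0229) = 151.8704
P₀ = 12.5648/(1+0.122)^1 + 14.7134/(1+0.122)^2 + 151.8704/(1+0.122)^2 = 143.5252

C$143.53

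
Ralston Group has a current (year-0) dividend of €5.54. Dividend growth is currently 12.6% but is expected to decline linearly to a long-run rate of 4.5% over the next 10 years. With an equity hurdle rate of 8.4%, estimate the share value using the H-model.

€205.97

H-model: P₀ = D₀[(1+g_L) + H(g_S−g_L)]/(r−g_L), with H = 10/2 = 5.
P₀ = 5.54 × [(1+0.045) + 5×(0.126−0.045)] / (0.084−0.045)
   = 5.54 × 1.4500 / 0.039 = 205.9744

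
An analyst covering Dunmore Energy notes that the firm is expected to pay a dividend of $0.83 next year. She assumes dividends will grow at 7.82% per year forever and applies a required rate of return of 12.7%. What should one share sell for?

$17.01

Gordon growth model: P₀ = D₁/(r − g), with D₁ = 0.83 given directly.
P₀ = 0.8300 / (0.127 − 0.0782) = 0.8300 / 0.0488 = 17.0082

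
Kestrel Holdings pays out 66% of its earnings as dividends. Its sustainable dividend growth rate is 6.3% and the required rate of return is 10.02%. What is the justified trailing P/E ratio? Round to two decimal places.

18.86

Justified trailing P/E = b(1+g)/(r−g) = 0.66×(1+0.063)/(0.1002−0.063) = 18.8597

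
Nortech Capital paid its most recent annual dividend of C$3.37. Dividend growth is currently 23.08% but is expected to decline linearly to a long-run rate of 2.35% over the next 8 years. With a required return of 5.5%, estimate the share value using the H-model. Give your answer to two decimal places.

C$198.21

H-model: P₀ = D₀[(1+g_L) + H(g_S−g_L)]/(r−g_L), with H = 8/2 = 4.
P₀ = 3.37 × [(1+0.0235) + 4×(0.2308−0.0235)] / (0.055−0.0235)
   = 3.37 × 1.8527 / 0.0315 = 198.2095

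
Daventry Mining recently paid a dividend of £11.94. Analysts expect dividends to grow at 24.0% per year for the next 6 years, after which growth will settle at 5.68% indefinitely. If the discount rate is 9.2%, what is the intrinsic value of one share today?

Two-stage DDM. Project D₁…D_6 at 0.24, terminal growth 0.0568, discount at r = 0.092.
D_1 = 14.8056
D_2 = 18.3589
D_3 = 22.7651
D_4 = 28.2287
D_5 = 35.0036
D_6 = 43.4045
Terminal value at t=6: TV = D_7/(r−g) = 45.8698/(0.092−0.0568) = 1303.1205
P₀ = 14.8056/(1+0.092)^1 + 18.3589/(1+0.092)^2 + 22.7651/(1+0.092)^3 + 28.2287/(1+0.092)^4 + 35.0036/(1+0.092)^5 + 43.4045/(1+0.092)^6 + 1303.1205/(1+0.092)^6 = 882.9369

£882.94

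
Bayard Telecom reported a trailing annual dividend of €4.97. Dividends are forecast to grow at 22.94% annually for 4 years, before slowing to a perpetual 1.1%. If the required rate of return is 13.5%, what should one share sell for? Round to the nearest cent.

€80.15

Two-stage DDM. Project D₁…D_4 at 0.2294, terminal growth 0.011, discount at r = 0.135.
D_1 = 6.1101
D_2 = 7.5118
D_3 = 9.2350
D_4 = 11.3535
Terminal value at t=4: TV = D_5/(r−g) = 11.4784/(0.135−0.011) = 92.5675
P₀ = 6.1101/(1+0.135)^1 + 7.5118/(1+0.135)^2 + 9.2350/(1+0.135)^3 + 11.3535/(1+0.135)^4 + 92.5675/(1+0.135)^4 = 80.1516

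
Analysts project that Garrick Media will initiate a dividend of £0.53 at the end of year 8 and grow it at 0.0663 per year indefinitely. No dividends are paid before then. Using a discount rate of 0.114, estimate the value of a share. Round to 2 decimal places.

Deferred-dividend DDM. At t=7 the remaining stream is a growing perpetuity with first payment D_8 = 0.53.
V_7 = D_8/(r−g) = 0.53/(0.114−0.0663) = 11.1111
P₀ = V_7/(1+r)^7 = 11.1111/(1+0.114)^7 = 5.2187

£5.22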